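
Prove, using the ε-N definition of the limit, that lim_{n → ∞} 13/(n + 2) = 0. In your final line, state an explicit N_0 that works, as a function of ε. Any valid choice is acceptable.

N_0 = 13/ε

Suppose ε > 0. For n ≥ 1, |13/(n + 2) − 0| = 13/(n + 2) ≤ 13/n.
We need 13/n < ε, i.e. n > 13/ε.
Take N_0 = 13/ε. If n > N_0 then |13/(n + 2)| ≤ 13/n < ε.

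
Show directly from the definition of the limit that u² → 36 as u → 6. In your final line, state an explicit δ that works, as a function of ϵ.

δ = min(1, ϵ/13)

Let ϵ > 0. We seek δ > 0 with 0 < |u − 6| < δ ⇒ |u² − 36| < ϵ.
Factor: u² − 36 = (u − 6)(u + 6), so |u² − 36| = |u − 6|·|u + 6|.
Impose δ ≤ 1 so that |u| < 7; then |u + 6| ≤ 13.
Hence |u² − 36| ≤ 13|u − 6|, which is < ϵ once |u − 6| < ϵ/13.
Take δ = min(1, ϵ/13). If 0 < |u − 6| < δ then both bounds hold and |u² − 36| ≤ 13|u − 6| < 13·(ϵ/13) = ϵ.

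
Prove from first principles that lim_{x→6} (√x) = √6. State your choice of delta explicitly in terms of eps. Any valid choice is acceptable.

Suppose eps > 0. We want delta > 0 such that 0 < |x − 6| < delta implies |√x − √6| < eps.
Rationalise: √x − √6 = (x − 6)/(√x + √6), so |√x − √6| = |x − 6|/(√x + √6).
Restrict delta ≤ 6 so that |x − 6| < 6 forces x > 0, and then √x + √6 > √6.
Hence |√x − √6| < |x − 6|/√6, which is < eps once |x − 6| < √6·eps.
Take delta = min(6, √6·eps). If 0 < |x − 6| < delta then x > 0 and |√x − √6| < |x − 6|/√6 < eps.

delta = min(6, √6·eps)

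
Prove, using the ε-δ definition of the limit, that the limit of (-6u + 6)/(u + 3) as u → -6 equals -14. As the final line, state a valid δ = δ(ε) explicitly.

Let ε > 0. We want δ > 0 with 0 < |u + 6| < δ ⇒ |(-6u + 6)/(u + 3) + 14| < ε.
Combining over a common denominator, (-6u + 6)/(u + 3) + 14 = [(-6u + 6)·(-3) − 42·(u + 3)] / [(-3)·(u + 3)] = -24(u + 6) / ((-3)(u + 3)).
So |(-6u + 6)/(u + 3) + 14| = 24|u + 6| / (3·|u + 3|).
Restrict δ ≤ 3/2. Then |u + 6| < 3/2 gives |u + 3| = |(u + 6) + (-3)| ≥ 3 − 3/2 = 3/2.
Hence |(-6u + 6)/(u + 3) + 14| < 24|u + 6|/(3·(3/2)) = (16/3)|u + 6|, which is < ε once |u + 6| < (3/16)ε.
Take δ = min(3/2, (3/16)ε). Then 0 < |u + 6| < δ forces both bounds, so |(-6u + 6)/(u + 3) + 14| < ε.

δ = min(3/2, (3/16)ε)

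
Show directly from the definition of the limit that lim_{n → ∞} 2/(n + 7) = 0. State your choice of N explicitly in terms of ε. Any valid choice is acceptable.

Suppose ε > 0. For n ≥ 1, |2/(n + 7) − 0| = 2/(n + 7) ≤ 2/n.
We need 2/n < ε, i.e. n > 2/ε.
Take N = 2/ε. If n > N then |2/(n + 7)| ≤ 2/n < ε.

N = 2/ε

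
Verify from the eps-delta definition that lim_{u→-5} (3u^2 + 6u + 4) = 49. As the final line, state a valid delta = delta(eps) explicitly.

delta = min(1, eps/27)

Fix eps > 0. We want delta > 0 such that 0 < |u + 5| < delta implies |(3u^2 + 6u + 4) − 49| < eps.
(3u^2 + 6u + 4) − 49 = 3u^2 + 6u - 45 = (u + 5)(3u - 9).
So |(3u^2 + 6u + 4) − 49| = |u + 5|·|3u - 9|.
Require delta ≤ 1. Then |u + 5| < 1 gives |u| < 6, and by the triangle inequality |3u - 9| ≤ 3·6 + 9 = 27.
Hence |(3u^2 + 6u + 4) − 49| ≤ 27|u + 5| < eps provided |u + 5| < eps/27.
Choosing delta = min(1, eps/27) ensures both conditions, hence |(3u^2 + 6u + 4) − 49| < eps.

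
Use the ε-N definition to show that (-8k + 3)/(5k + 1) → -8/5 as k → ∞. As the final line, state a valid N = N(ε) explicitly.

N = (23/25)/ε

Let ε > 0. For k ≥ 1, |(-8k + 3)/(5k + 1) + 8/5| = |23|/(5(5k + 1)) = 23/(5(5k + 1)).
Since 5k + 1 ≥ 5k for k ≥ 1, this is ≤ 23/(5·5k) = (23/25)/k.
So |(-8k + 3)/(5k + 1) + 8/5| < ε whenever k > (23/25)/ε.
Take N = (23/25)/ε. If k > N then |(-8k + 3)/(5k + 1) + 8/5| ≤ (23/25)/k < ε.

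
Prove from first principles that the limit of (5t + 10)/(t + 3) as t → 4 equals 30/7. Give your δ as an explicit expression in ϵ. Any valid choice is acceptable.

Let ϵ > 0. We want δ > 0 with 0 < |t − 4| < δ ⇒ |(5t + 10)/(t + 3) − (30/7)| < ϵ.
Combining over a common denominator, (5t + 10)/(t + 3) − (30/7) = [(5t + 10)·7 − 30·(t + 3)] / [7·(t + 3)] = 5(t − 4) / (7(t + 3)).
So |(5t + 10)/(t + 3) − (30/7)| = 5|t − 4| / (7·|t + 3|).
Require δ ≤ 7/2, so |t + 3| ≥ |7| − |t − 4| > 7 − 7/2 = 7/2.
Hence |(5t + 10)/(t + 3) − (30/7)| < 5|t − 4|/(7·(7/2)) = (10/49)|t − 4|, which is < ϵ once |t − 4| < (49/10)ϵ.
Take δ = min(7/2, (49/10)ϵ). Then 0 < |t − 4| < δ forces both bounds, so |(5t + 10)/(t + 3) − (30/7)| < ϵ.

δ = min(7/2, (49/10)ϵ)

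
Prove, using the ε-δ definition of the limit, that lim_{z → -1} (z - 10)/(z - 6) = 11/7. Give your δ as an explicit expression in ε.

δ = min(7/2, (49/8)ε)

Let ε > 0. We want δ > 0 with 0 < |z + 1| < δ ⇒ |(z - 10)/(z - 6) − (11/7)| < ε.
Combining over a common denominator, (z - 10)/(z - 6) − (11/7) = [(z - 10)·(-7) − (-11)·(z - 6)] / [(-7)·(z - 6)] = 4(z + 1) / ((-7)(z - 6)).
So |(z - 10)/(z - 6) − (11/7)| = 4|z + 1| / (7·|z − 6|).
Restrict δ ≤ 7/2. Then |z + 1| < 7/2 gives |z − 6| = |(z + 1) + (-7)| ≥ 7 − 7/2 = 7/2.
Hence |(z - 10)/(z - 6) − (11/7)| < 4|z + 1|/(7·(7/2)) = (8/49)|z + 1|, which is < ε once |z + 1| < (49/8)ε.
Take δ = min(7/2, (49/8)ε). Then 0 < |z + 1| < δ forces both bounds, so |(z - 10)/(z - 6) − (11/7)| < ε.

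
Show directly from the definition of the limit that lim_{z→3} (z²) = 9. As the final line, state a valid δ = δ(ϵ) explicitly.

Let ϵ > 0 be given. We seek δ > 0 with 0 < |z − 3| < δ ⇒ |z² − 9| < ϵ.
Factor: z² − 9 = (z − 3)(z + 3), so |z² − 9| = |z − 3|·|z + 3|.
Impose δ ≤ 1 so that |z| < 4; then |z + 3| ≤ 7.
Hence |z² − 9| ≤ 7|z − 3|, which is < ϵ once |z − 3| < ϵ/7.
Take δ = min(1, ϵ/7). If 0 < |z − 3| < δ then both bounds hold and |z² − 9| ≤ 7|z − 3| < 7·(ϵ/7) = ϵ.

δ = min(1, ϵ/7)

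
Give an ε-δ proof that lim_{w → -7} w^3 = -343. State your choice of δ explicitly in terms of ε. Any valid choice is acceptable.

Suppose ε > 0. We seek δ > 0 with 0 < |w + 7| < δ ⇒ |w^3 + 343| < ε.
Factor: w^3 + 343 = (w + 7)(w^2 - 7w + 49), so |w^3 + 343| = |w + 7|·|w^2 - 7w + 49|.
Restrict δ ≤ 2. Then |w + 7| < 2 gives |w| < 9, so by the triangle inequality |w^2 - 7w + 49| ≤ 9^2 + 7·9 + 49 = 193.
Hence |w^3 + 343| ≤ 193|w + 7|, which is < ε once |w + 7| < ε/193.
Take δ = min(2, ε/193). If 0 < |w + 7| < δ then both bounds hold and |w^3 + 343| ≤ 193|w + 7| < 193·(ε/193) = ε.

δ = min(2, ε/193)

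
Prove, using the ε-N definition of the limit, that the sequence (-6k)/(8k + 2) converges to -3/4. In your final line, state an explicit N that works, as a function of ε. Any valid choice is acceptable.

N = (3/16)/ε

Let ε > 0 be given. For k ≥ 1, |(-6k)/(8k + 2) + 3/4| = |12|/(8(8k + 2)) = 12/(8(8k + 2)).
Since 8k + 2 ≥ 8k for k ≥ 1, this is ≤ 12/(8·8k) = (3/16)/k.
So |(-6k)/(8k + 2) + 3/4| < ε whenever k > (3/16)/ε.
Take N = (3/16)/ε. If k > N then |(-6k)/(8k + 2) + 3/4| ≤ (3/16)/k < ε.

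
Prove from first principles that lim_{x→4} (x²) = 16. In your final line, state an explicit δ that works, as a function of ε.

Fix ε > 0. We seek δ > 0 with 0 < |x − 4| < δ ⇒ |x² − 16| < ε.
Factor: x² − 16 = (x − 4)(x + 4), so |x² − 16| = |x − 4|·|x + 4|.
Impose δ ≤ 2 so that |x| < 6; then |x + 4| ≤ 10.
Hence |x² − 16| ≤ 10|x − 4|, which is < ε once |x − 4| < ε/10.
Take δ = min(2, ε/10). If 0 < |x − 4| < δ then both bounds hold and |x² − 16| ≤ 10|x − 4| < 10·(ε/10) = ε.

δ = min(2, ε/10)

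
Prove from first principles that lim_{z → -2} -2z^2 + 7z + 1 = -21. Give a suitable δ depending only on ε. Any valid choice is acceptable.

Let ε > 0. We want δ > 0 such that 0 < |z + 2| < δ implies |(-2z^2 + 7z + 1) + 21| < ε.
(-2z^2 + 7z + 1) + 21 = -2z^2 + 7z + 22 = (z + 2)(-2z + 11).
So |(-2z^2 + 7z + 1) + 21| = |z + 2|·|-2z + 11|.
Require δ ≤ 2. Then |z + 2| < 2 gives |z| < 4, and by the triangle inequality |-2z + 11| ≤ 2·4 + 11 = 19.
Hence |(-2z^2 + 7z + 1) + 21| ≤ 19|z + 2| < ε provided |z + 2| < ε/19.
Choosing δ = min(2, ε/19) ensures both conditions, hence |(-2z^2 + 7z + 1) + 21| < ε.

δ = min(2, ε/19)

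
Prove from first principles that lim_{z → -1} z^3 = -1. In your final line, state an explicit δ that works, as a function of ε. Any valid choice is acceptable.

δ = min(1, ε/7)

Suppose ε > 0. We seek δ > 0 with 0 < |z + 1| < δ ⇒ |z^3 + 1| < ε.
Factor: z^3 + 1 = (z + 1)(z^2 - z + 1), so |z^3 + 1| = |z + 1|·|z^2 - z + 1|.
Restrict δ ≤ 1. Then |z + 1| < 1 gives |z| < 2, so by the triangle inequality |z^2 - z + 1| ≤ 2^2 + 2 + 1 = 7.
Hence |z^3 + 1| ≤ 7|z + 1|, which is < ε once |z + 1| < ε/7.
Take δ = min(1, ε/7). If 0 < |z + 1| < δ then both bounds hold and |z^3 + 1| ≤ 7|z + 1| < 7·(ε/7) = ε.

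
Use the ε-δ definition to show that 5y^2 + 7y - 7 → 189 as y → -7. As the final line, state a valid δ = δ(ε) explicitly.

δ = min(1, ε/68)

Let ε > 0. We want δ > 0 such that 0 < |y + 7| < δ implies |(5y^2 + 7y - 7) − 189| < ε.
(5y^2 + 7y - 7) − 189 = 5y^2 + 7y - 196 = (y + 7)(5y - 28).
So |(5y^2 + 7y - 7) − 189| = |y + 7|·|5y - 28|.
Assume first that |y + 7| < 1, so |y| < 8. Then |5y - 28| ≤ 5·8 + 28 = 68.
Hence |(5y^2 + 7y - 7) − 189| ≤ 68|y + 7| < ε provided |y + 7| < ε/68.
Choosing δ = min(1, ε/68) ensures both conditions, hence |(5y^2 + 7y - 7) − 189| < ε.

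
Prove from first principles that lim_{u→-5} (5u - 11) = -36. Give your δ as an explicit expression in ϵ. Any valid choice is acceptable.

Let ϵ > 0. We need δ > 0 so that 0 < |u + 5| < δ implies |(5u - 11) + 36| < ϵ.
Since (5u - 11) + 36 = 5(u + 5), we have |(5u - 11) + 36| = 5|u + 5|.
Thus it suffices that |u + 5| < ϵ/5.
Choosing δ = ϵ/5 gives |(5u - 11) + 36| = 5|u + 5| < ϵ whenever |u + 5| < δ.

δ = ϵ/5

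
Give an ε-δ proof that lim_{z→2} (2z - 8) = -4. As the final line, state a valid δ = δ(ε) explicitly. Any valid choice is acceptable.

Let ε > 0. We need δ > 0 so that 0 < |z − 2| < δ implies |(2z - 8) + 4| < ε.
Since (2z - 8) + 4 = 2(z − 2), we have |(2z - 8) + 4| = 2|z − 2|.
Thus it suffices that |z − 2| < ε/2.
Take δ = ε/2. If 0 < |z − 2| < δ then |(2z - 8) + 4| = 2|z − 2| < 2·(ε/2) = ε.

δ = ε/2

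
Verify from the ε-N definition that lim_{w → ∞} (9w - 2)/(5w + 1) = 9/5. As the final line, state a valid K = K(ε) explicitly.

Fix ε > 0. We seek K > 0 such that w > K implies |(9w - 2)/(5w + 1) − (9/5)| < ε.
(9w - 2)/(5w + 1) − (9/5) = (5(9w - 2) − 9(5w + 1)) / (5(5w + 1)) = -19/(5(5w + 1)).
For w > 0 we have 5w + 1 > 5w, so |(9w - 2)/(5w + 1) − (9/5)| = 19/(5(5w + 1)) < 19/(5·5w) = (19/25)/w.
Thus |(9w - 2)/(5w + 1) − (9/5)| < ε whenever w > (19/25)/ε.
Take K = (19/25)/ε. If w > K then |(9w - 2)/(5w + 1) − (9/5)| < (19/25)/w < ε.

K = (19/25)/ε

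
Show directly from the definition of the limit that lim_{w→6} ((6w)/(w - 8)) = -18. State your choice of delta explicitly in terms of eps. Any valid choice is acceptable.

Let eps > 0. We want delta > 0 with 0 < |w − 6| < delta ⇒ |(6w)/(w - 8) + 18| < eps.
Combining over a common denominator, (6w)/(w - 8) + 18 = [(6w)·(-2) − 36·(w - 8)] / [(-2)·(w - 8)] = -48(w − 6) / ((-2)(w - 8)).
So |(6w)/(w - 8) + 18| = 48|w − 6| / (2·|w − 8|).
Require delta ≤ 1, so |w − 8| ≥ |-2| − |w − 6| > 2 − 1 = 1.
Hence |(6w)/(w - 8) + 18| < 48|w − 6|/(2·1) = 24|w − 6|, which is < eps once |w − 6| < (1/24)eps.
Take delta = min(1, (1/24)eps). Then 0 < |w − 6| < delta forces both bounds, so |(6w)/(w - 8) + 18| < eps.

delta = min(1, (1/24)eps)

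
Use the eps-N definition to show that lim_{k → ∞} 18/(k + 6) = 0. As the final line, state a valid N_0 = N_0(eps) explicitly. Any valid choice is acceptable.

Let eps > 0. For k ≥ 1, |18/(k + 6) − 0| = 18/(k + 6) ≤ 18/k.
We need 18/k < eps, i.e. k > 18/eps.
Take N_0 = 18/eps. If k > N_0 then |18/(k + 6)| ≤ 18/k < eps.

N_0 = 18/eps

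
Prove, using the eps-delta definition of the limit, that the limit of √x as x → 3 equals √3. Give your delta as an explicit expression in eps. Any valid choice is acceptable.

Fix eps > 0. We want delta > 0 such that 0 < |x − 3| < delta implies |√x − √3| < eps.
Multiplying by the conjugate, |√x − √3| = |x − 3|/(√x + √3).
Restrict delta ≤ 3 so that |x − 3| < 3 forces x > 0, and then √x + √3 > √3.
Hence |√x − √3| < |x − 3|/√3, which is < eps once |x − 3| < √3·eps.
Take delta = min(3, √3·eps). If 0 < |x − 3| < delta then x > 0 and |√x − √3| < |x − 3|/√3 < eps.

delta = min(3, √3·eps)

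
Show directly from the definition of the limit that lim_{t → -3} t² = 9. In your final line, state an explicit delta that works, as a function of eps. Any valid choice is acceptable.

Let eps > 0. We seek delta > 0 with 0 < |t + 3| < delta ⇒ |t² − 9| < eps.
Factor: t² − 9 = (t + 3)(t - 3), so |t² − 9| = |t + 3|·|t - 3|.
Restrict delta ≤ 1. Then |t + 3| < 1 gives |t| < 4, so by the triangle inequality |t - 3| ≤ 4 + 3 = 7.
Hence |t² − 9| ≤ 7|t + 3|, which is < eps once |t + 3| < eps/7.
Take delta = min(1, eps/7). If 0 < |t + 3| < delta then both bounds hold and |t² − 9| ≤ 7|t + 3| < 7·(eps/7) = eps.

delta = min(1, eps/7)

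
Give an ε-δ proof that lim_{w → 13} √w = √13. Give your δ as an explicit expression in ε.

δ = min(13, √13·ε)

Let ε > 0 be given. We want δ > 0 such that 0 < |w − 13| < δ implies |√w − √13| < ε.
Multiplying by the conjugate, |√w − √13| = |w − 13|/(√w + √13).
Restrict δ ≤ 13 so that |w − 13| < 13 forces w > 0, and then √w + √13 > √13.
Hence |√w − √13| < |w − 13|/√13, which is < ε once |w − 13| < √13·ε.
Take δ = min(13, √13·ε). If 0 < |w − 13| < δ then w > 0 and |√w − √13| < |w − 13|/√13 < ε.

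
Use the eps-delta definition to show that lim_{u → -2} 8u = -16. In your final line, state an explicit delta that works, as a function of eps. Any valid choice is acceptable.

delta = eps/8

Fix eps > 0. We need delta > 0 so that 0 < |u + 2| < delta implies |(8u) + 16| < eps.
|(8u) + 16| = |8u + 16| = 8|u + 2|.
Thus it suffices that |u + 2| < eps/8.
Take delta = eps/8. If 0 < |u + 2| < delta then |(8u) + 16| = 8|u + 2| < 8·(eps/8) = eps.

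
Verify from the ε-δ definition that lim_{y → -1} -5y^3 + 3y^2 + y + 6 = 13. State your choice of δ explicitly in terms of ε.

δ = min(2, ε/76)

Suppose ε > 0. We want δ > 0 such that 0 < |y + 1| < δ implies |(-5y^3 + 3y^2 + y + 6) − 13| < ε.
(-5y^3 + 3y^2 + y + 6) − 13 = -5y^3 + 3y^2 + y - 7 = (y + 1)(-5y^2 + 8y - 7).
So |(-5y^3 + 3y^2 + y + 6) − 13| = |y + 1|·|-5y^2 + 8y - 7|.
Require δ ≤ 2. Then |y + 1| < 2 gives |y| < 3, and by the triangle inequality |-5y^2 + 8y - 7| ≤ 5·3^2 + 8·3 + 7 = 76.
Hence |(-5y^3 + 3y^2 + y + 6) − 13| ≤ 76|y + 1| < ε provided |y + 1| < ε/76.
Choosing δ = min(2, ε/76) ensures both conditions, hence |(-5y^3 + 3y^2 + y + 6) − 13| < ε.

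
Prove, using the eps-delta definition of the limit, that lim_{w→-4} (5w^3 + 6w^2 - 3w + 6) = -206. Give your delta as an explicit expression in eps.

Let eps > 0. We want delta > 0 such that 0 < |w + 4| < delta implies |(5w^3 + 6w^2 - 3w + 6) + 206| < eps.
(5w^3 + 6w^2 - 3w + 6) + 206 = 5w^3 + 6w^2 - 3w + 212 = (w + 4)(5w^2 - 14w + 53).
So |(5w^3 + 6w^2 - 3w + 6) + 206| = |w + 4|·|5w^2 - 14w + 53|.
Require delta ≤ 1. Then |w + 4| < 1 gives |w| < 5, and by the triangle inequality |5w^2 - 14w + 53| ≤ 5·5^2 + 14·5 + 53 = 248.
Hence |(5w^3 + 6w^2 - 3w + 6) + 206| ≤ 248|w + 4| < eps provided |w + 4| < eps/248.
Take delta = min(1, eps/248). Then 0 < |w + 4| < delta gives both |w + 4| < 1 and |w + 4| < eps/248, so |(5w^3 + 6w^2 - 3w + 6) + 206| < eps.

delta = min(1, eps/248)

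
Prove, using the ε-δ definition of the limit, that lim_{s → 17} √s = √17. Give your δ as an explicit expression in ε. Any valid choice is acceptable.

Let ε > 0 be given. We want δ > 0 such that 0 < |s − 17| < δ implies |√s − √17| < ε.
Multiplying by the conjugate, |√s − √17| = |s − 17|/(√s + √17).
Restrict δ ≤ 17 so that |s − 17| < 17 forces s > 0, and then √s + √17 > √17.
Hence |√s − √17| < |s − 17|/√17, which is < ε once |s − 17| < √17·ε.
Take δ = min(17, √17·ε). If 0 < |s − 17| < δ then s > 0 and |√s − √17| < |s − 17|/√17 < ε.

δ = min(17, √17·ε)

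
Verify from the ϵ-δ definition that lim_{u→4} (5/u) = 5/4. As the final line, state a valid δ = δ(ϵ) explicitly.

δ = min(2, (8/5)ϵ)

Let ϵ > 0. We seek δ > 0 such that 0 < |u − 4| < δ implies |5/u − (5/4)| < ϵ.
|5/u − (5/4)| = 5·|4 − u|/(4·|u|) = 5|u − 4|/(4|u|).
Restrict δ ≤ 2. Then |u − 4| < 2 gives |u| > 2, so 4|u| > 8.
Then |5/u − (5/4)| < 5|u − 4|/8, which is < ϵ when |u − 4| < (8/5)ϵ.
Take δ = min(2, (8/5)ϵ). Then 0 < |u − 4| < δ gives both |u − 4| < 2 and |u − 4| < (8/5)ϵ, so |5/u − (5/4)| < ϵ.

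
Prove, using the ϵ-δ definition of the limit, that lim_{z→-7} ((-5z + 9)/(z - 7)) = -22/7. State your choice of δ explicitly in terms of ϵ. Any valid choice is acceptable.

Let ϵ > 0. We want δ > 0 with 0 < |z + 7| < δ ⇒ |(-5z + 9)/(z - 7) + 22/7| < ϵ.
Combining over a common denominator, (-5z + 9)/(z - 7) + 22/7 = [(-5z + 9)·(-14) − 44·(z - 7)] / [(-14)·(z - 7)] = 26(z + 7) / ((-14)(z - 7)).
So |(-5z + 9)/(z - 7) + 22/7| = 26|z + 7| / (14·|z − 7|).
Restrict δ ≤ 7. Then |z + 7| < 7 gives |z − 7| = |(z + 7) + (-14)| ≥ 14 − 7 = 7.
Hence |(-5z + 9)/(z - 7) + 22/7| < 26|z + 7|/(14·7) = (13/49)|z + 7|, which is < ϵ once |z + 7| < (49/13)ϵ.
Take δ = min(7, (49/13)ϵ). Then 0 < |z + 7| < δ forces both bounds, so |(-5z + 9)/(z - 7) + 22/7| < ϵ.

δ = min(7, (49/13)ϵ)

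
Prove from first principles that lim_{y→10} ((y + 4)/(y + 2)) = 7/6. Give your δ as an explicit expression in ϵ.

δ = min(6, 36ϵ)

Let ϵ > 0 be given. We want δ > 0 with 0 < |y − 10| < δ ⇒ |(y + 4)/(y + 2) − (7/6)| < ϵ.
Combining over a common denominator, (y + 4)/(y + 2) − (7/6) = [(y + 4)·12 − 14·(y + 2)] / [12·(y + 2)] = -2(y − 10) / (12(y + 2)).
So |(y + 4)/(y + 2) − (7/6)| = 2|y − 10| / (12·|y + 2|).
Require δ ≤ 6, so |y + 2| ≥ |12| − |y − 10| > 12 − 6 = 6.
Hence |(y + 4)/(y + 2) − (7/6)| < 2|y − 10|/(12·6) = (1/36)|y − 10|, which is < ϵ once |y − 10| < 36ϵ.
Take δ = min(6, 36ϵ). Then 0 < |y − 10| < δ forces both bounds, so |(y + 4)/(y + 2) − (7/6)| < ϵ.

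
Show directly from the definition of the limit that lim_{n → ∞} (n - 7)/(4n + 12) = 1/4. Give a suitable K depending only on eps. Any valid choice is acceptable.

Suppose eps > 0. For n ≥ 1, |(n - 7)/(4n + 12) − (1/4)| = |-40|/(4(4n + 12)) = 40/(4(4n + 12)).
Since 4n + 12 ≥ 4n for n ≥ 1, this is ≤ 40/(4·4n) = (5/2)/n.
So |(n - 7)/(4n + 12) − (1/4)| < eps whenever n > (5/2)/eps.
Take K = (5/2)/eps. If n > K then |(n - 7)/(4n + 12) − (1/4)| ≤ (5/2)/n < eps.

K = (5/2)/eps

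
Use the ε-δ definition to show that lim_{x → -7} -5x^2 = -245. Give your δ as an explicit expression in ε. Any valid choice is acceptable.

Let ε > 0 be given. We want δ > 0 such that 0 < |x + 7| < δ implies |(-5x^2) + 245| < ε.
(-5x^2) + 245 = -5x^2 + 245 = (x + 7)(-5x + 35).
So |(-5x^2) + 245| = |x + 7|·|-5x + 35|.
Assume first that |x + 7| < 1, so |x| < 8. Then |-5x + 35| ≤ 5·8 + 35 = 75.
Hence |(-5x^2) + 245| ≤ 75|x + 7| < ε provided |x + 7| < ε/75.
Take δ = min(1, ε/75). Then 0 < |x + 7| < δ gives both |x + 7| < 1 and |x + 7| < ε/75, so |(-5x^2) + 245| < ε.

δ = min(1, ε/75)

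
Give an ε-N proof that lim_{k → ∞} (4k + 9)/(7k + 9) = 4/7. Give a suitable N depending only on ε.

Fix ε > 0. For k ≥ 1, |(4k + 9)/(7k + 9) − (4/7)| = |27|/(7(7k + 9)) = 27/(7(7k + 9)).
Since 7k + 9 ≥ 7k for k ≥ 1, this is ≤ 27/(7·7k) = (27/49)/k.
So |(4k + 9)/(7k + 9) − (4/7)| < ε whenever k > (27/49)/ε.
Take N = (27/49)/ε. If k > N then |(4k + 9)/(7k + 9) − (4/7)| ≤ (27/49)/k < ε.

N = (27/49)/ε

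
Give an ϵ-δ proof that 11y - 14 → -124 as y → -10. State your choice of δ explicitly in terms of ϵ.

δ = ϵ/11

Let ϵ > 0 be given. We need δ > 0 so that 0 < |y + 10| < δ implies |(11y - 14) + 124| < ϵ.
Since (11y - 14) + 124 = 11(y + 10), we have |(11y - 14) + 124| = 11|y + 10|.
So 11|y + 10| < ϵ exactly when |y + 10| < ϵ/11.
Take δ = ϵ/11. If 0 < |y + 10| < δ then |(11y - 14) + 124| = 11|y + 10| < 11·(ϵ/11) = ϵ.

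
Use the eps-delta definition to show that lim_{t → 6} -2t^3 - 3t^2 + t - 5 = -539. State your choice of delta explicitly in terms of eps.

delta = min(1, eps/292)

Let eps > 0. We want delta > 0 such that 0 < |t − 6| < delta implies |(-2t^3 - 3t^2 + t - 5) + 539| < eps.
(-2t^3 - 3t^2 + t - 5) + 539 = -2t^3 - 3t^2 + t + 534 = (t − 6)(-2t^2 - 15t - 89).
So |(-2t^3 - 3t^2 + t - 5) + 539| = |t − 6|·|-2t^2 - 15t - 89|.
Require delta ≤ 1. Then |t − 6| < 1 gives |t| < 7, and by the triangle inequality |-2t^2 - 15t - 89| ≤ 2·7^2 + 15·7 + 89 = 292.
Hence |(-2t^3 - 3t^2 + t - 5) + 539| ≤ 292|t − 6| < eps provided |t − 6| < eps/292.
Choosing delta = min(1, eps/292) ensures both conditions, hence |(-2t^3 - 3t^2 + t - 5) + 539| < eps.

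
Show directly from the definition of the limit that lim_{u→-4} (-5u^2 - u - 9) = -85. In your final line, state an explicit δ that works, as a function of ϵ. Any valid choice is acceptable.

δ = min(1, ϵ/44)

Let ϵ > 0 be given. We want δ > 0 such that 0 < |u + 4| < δ implies |(-5u^2 - u - 9) + 85| < ϵ.
(-5u^2 - u - 9) + 85 = -5u^2 - u + 76 = (u + 4)(-5u + 19).
So |(-5u^2 - u - 9) + 85| = |u + 4|·|-5u + 19|.
Assume first that |u + 4| < 1, so |u| < 5. Then |-5u + 19| ≤ 5·5 + 19 = 44.
Hence |(-5u^2 - u - 9) + 85| ≤ 44|u + 4| < ϵ provided |u + 4| < ϵ/44.
Take δ = min(1, ϵ/44). Then 0 < |u + 4| < δ gives both |u + 4| < 1 and |u + 4| < ϵ/44, so |(-5u^2 - u - 9) + 85| < ϵ.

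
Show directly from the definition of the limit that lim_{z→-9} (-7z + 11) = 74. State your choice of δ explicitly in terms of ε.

Fix ε > 0. We need δ > 0 so that 0 < |z + 9| < δ implies |(-7z + 11) − 74| < ε.
|(-7z + 11) − 74| = |-7z - 63| = 7|z + 9|.
Thus it suffices that |z + 9| < ε/7.
Take δ = ε/7. If 0 < |z + 9| < δ then |(-7z + 11) − 74| = 7|z + 9| < 7·(ε/7) = ε.

δ = ε/7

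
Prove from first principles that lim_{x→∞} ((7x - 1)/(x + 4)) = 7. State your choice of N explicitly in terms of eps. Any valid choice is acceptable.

Fix eps > 0. We seek N > 0 such that x > N implies |(7x - 1)/(x + 4) − 7| < eps.
(7x - 1)/(x + 4) − 7 = ((7x - 1) − 7(x + 4)) / ((x + 4)) = -29/((x + 4)).
For x > 0 we have x + 4 > x, so |(7x - 1)/(x + 4) − 7| = 29/((x + 4)) < 29/(x) = 29/x.
Thus |(7x - 1)/(x + 4) − 7| < eps whenever x > 29/eps.
Take N = 29/eps. If x > N then |(7x - 1)/(x + 4) − 7| < 29/x < eps.

N = 29/eps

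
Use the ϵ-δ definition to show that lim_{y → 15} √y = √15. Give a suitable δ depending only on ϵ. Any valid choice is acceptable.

δ = min(15, √15·ϵ)

Suppose ϵ > 0. We want δ > 0 such that 0 < |y − 15| < δ implies |√y − √15| < ϵ.
Multiplying by the conjugate, |√y − √15| = |y − 15|/(√y + √15).
Restrict δ ≤ 15 so that |y − 15| < 15 forces y > 0, and then √y + √15 > √15.
Hence |√y − √15| < |y − 15|/√15, which is < ϵ once |y − 15| < √15·ϵ.
Take δ = min(15, √15·ϵ). If 0 < |y − 15| < δ then y > 0 and |√y − √15| < |y − 15|/√15 < ϵ.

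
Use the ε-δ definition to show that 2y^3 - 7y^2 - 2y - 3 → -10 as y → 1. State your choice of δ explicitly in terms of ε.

Let ε > 0 be given. We want δ > 0 such that 0 < |y − 1| < δ implies |(2y^3 - 7y^2 - 2y - 3) + 10| < ε.
(2y^3 - 7y^2 - 2y - 3) + 10 = 2y^3 - 7y^2 - 2y + 7 = (y − 1)(2y^2 - 5y - 7).
So |(2y^3 - 7y^2 - 2y - 3) + 10| = |y − 1|·|2y^2 - 5y - 7|.
Require δ ≤ 2. Then |y − 1| < 2 gives |y| < 3, and by the triangle inequality |2y^2 - 5y - 7| ≤ 2·3^2 + 5·3 + 7 = 40.
Hence |(2y^3 - 7y^2 - 2y - 3) + 10| ≤ 40|y − 1| < ε provided |y − 1| < ε/40.
Take δ = min(2, ε/40). Then 0 < |y − 1| < δ gives both |y − 1| < 2 and |y − 1| < ε/40, so |(2y^3 - 7y^2 - 2y - 3) + 10| < ε.

δ = min(2, ε/40)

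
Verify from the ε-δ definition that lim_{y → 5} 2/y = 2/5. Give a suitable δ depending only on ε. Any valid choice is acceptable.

Suppose ε > 0. We seek δ > 0 such that 0 < |y − 5| < δ implies |2/y − (2/5)| < ε.
|2/y − (2/5)| = 2·|5 − y|/(5·|y|) = 2|y − 5|/(5|y|).
Require δ ≤ 5/2 so that |y| > 5 − 5/2 = 5/2, hence 5|y| > 25/2.
Then |2/y − (2/5)| < 2|y − 5|/(25/2), which is < ε when |y − 5| < (25/4)ε.
Take δ = min(5/2, (25/4)ε). Then 0 < |y − 5| < δ gives both |y − 5| < 5/2 and |y − 5| < (25/4)ε, so |2/y − (2/5)| < ε.

δ = min(5/2, (25/4)ε)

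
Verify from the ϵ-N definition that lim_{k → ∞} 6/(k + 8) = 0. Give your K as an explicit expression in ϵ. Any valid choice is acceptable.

K = 6/ϵ

Let ϵ > 0 be given. For k ≥ 1, |6/(k + 8) − 0| = 6/(k + 8) ≤ 6/k.
We need 6/k < ϵ, i.e. k > 6/ϵ.
Take K = 6/ϵ. If k > K then |6/(k + 8)| ≤ 6/k < ϵ.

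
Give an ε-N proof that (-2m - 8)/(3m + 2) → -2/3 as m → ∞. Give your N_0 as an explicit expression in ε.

Fix ε > 0. For m ≥ 1, |(-2m - 8)/(3m + 2) + 2/3| = |-20|/(3(3m + 2)) = 20/(3(3m + 2)).
Since 3m + 2 ≥ 3m for m ≥ 1, this is ≤ 20/(3·3m) = (20/9)/m.
So |(-2m - 8)/(3m + 2) + 2/3| < ε whenever m > (20/9)/ε.
Take N_0 = (20/9)/ε. If m > N_0 then |(-2m - 8)/(3m + 2) + 2/3| ≤ (20/9)/m < ε.

N_0 = (20/9)/ε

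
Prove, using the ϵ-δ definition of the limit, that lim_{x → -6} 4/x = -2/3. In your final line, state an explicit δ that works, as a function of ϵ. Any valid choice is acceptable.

Let ϵ > 0 be given. We seek δ > 0 such that 0 < |x + 6| < δ implies |4/x + 2/3| < ϵ.
|4/x + 2/3| = 4·|-6 − x|/(6·|x|) = 4|x + 6|/(6|x|).
Require δ ≤ 3 so that |x| > 6 − 3 = 3, hence 6|x| > 18.
Then |4/x + 2/3| < 4|x + 6|/18, which is < ϵ when |x + 6| < (9/2)ϵ.
Take δ = min(3, (9/2)ϵ). Then 0 < |x + 6| < δ gives both |x + 6| < 3 and |x + 6| < (9/2)ϵ, so |4/x + 2/3| < ϵ.

δ = min(3, (9/2)ϵ)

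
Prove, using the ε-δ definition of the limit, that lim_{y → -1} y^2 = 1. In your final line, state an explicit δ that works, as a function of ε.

Fix ε > 0. We seek δ > 0 with 0 < |y + 1| < δ ⇒ |y^2 − 1| < ε.
Factor: y^2 − 1 = (y + 1)(y - 1), so |y^2 − 1| = |y + 1|·|y - 1|.
Restrict δ ≤ 2. Then |y + 1| < 2 gives |y| < 3, so by the triangle inequality |y - 1| ≤ 3 + 1 = 4.
Hence |y^2 − 1| ≤ 4|y + 1|, which is < ε once |y + 1| < ε/4.
Take δ = min(2, ε/4). If 0 < |y + 1| < δ then both bounds hold and |y^2 − 1| ≤ 4|y + 1| < 4·(ε/4) = ε.

δ = min(2, ε/4)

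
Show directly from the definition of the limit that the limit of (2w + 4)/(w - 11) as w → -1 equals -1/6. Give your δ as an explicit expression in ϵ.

δ = min(6, (36/13)ϵ)

Let ϵ > 0. We want δ > 0 with 0 < |w + 1| < δ ⇒ |(2w + 4)/(w - 11) + 1/6| < ϵ.
Combining over a common denominator, (2w + 4)/(w - 11) + 1/6 = [(2w + 4)·(-12) − 2·(w - 11)] / [(-12)·(w - 11)] = -26(w + 1) / ((-12)(w - 11)).
So |(2w + 4)/(w - 11) + 1/6| = 26|w + 1| / (12·|w − 11|).
Require δ ≤ 6, so |w − 11| ≥ |-12| − |w + 1| > 12 − 6 = 6.
Hence |(2w + 4)/(w - 11) + 1/6| < 26|w + 1|/(12·6) = (13/36)|w + 1|, which is < ϵ once |w + 1| < (36/13)ϵ.
Take δ = min(6, (36/13)ϵ). Then 0 < |w + 1| < δ forces both bounds, so |(2w + 4)/(w - 11) + 1/6| < ϵ.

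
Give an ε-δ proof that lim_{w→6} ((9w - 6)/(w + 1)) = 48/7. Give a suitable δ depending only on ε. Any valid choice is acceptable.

δ = min(7/2, (49/30)ε)

Let ε > 0 be given. We want δ > 0 with 0 < |w − 6| < δ ⇒ |(9w - 6)/(w + 1) − (48/7)| < ε.
Combining over a common denominator, (9w - 6)/(w + 1) − (48/7) = [(9w - 6)·7 − 48·(w + 1)] / [7·(w + 1)] = 15(w − 6) / (7(w + 1)).
So |(9w - 6)/(w + 1) − (48/7)| = 15|w − 6| / (7·|w + 1|).
Require δ ≤ 7/2, so |w + 1| ≥ |7| − |w − 6| > 7 − 7/2 = 7/2.
Hence |(9w - 6)/(w + 1) − (48/7)| < 15|w − 6|/(7·(7/2)) = (30/49)|w − 6|, which is < ε once |w − 6| < (49/30)ε.
Take δ = min(7/2, (49/30)ε). Then 0 < |w − 6| < δ forces both bounds, so |(9w - 6)/(w + 1) − (48/7)| < ε.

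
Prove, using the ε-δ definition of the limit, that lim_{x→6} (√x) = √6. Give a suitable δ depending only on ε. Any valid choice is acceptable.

δ = min(6, √6·ε)

Let ε > 0. We want δ > 0 such that 0 < |x − 6| < δ implies |√x − √6| < ε.
Rationalise: √x − √6 = (x − 6)/(√x + √6), so |√x − √6| = |x − 6|/(√x + √6).
Restrict δ ≤ 6 so that |x − 6| < 6 forces x > 0, and then √x + √6 > √6.
Hence |√x − √6| < |x − 6|/√6, which is < ε once |x − 6| < √6·ε.
Take δ = min(6, √6·ε). If 0 < |x − 6| < δ then x > 0 and |√x − √6| < |x − 6|/√6 < ε.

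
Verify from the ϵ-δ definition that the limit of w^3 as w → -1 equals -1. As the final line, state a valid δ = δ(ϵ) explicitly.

δ = min(1, ϵ/7)

Let ϵ > 0 be given. We seek δ > 0 with 0 < |w + 1| < δ ⇒ |w^3 + 1| < ϵ.
Factor: w^3 + 1 = (w + 1)(w^2 - w + 1), so |w^3 + 1| = |w + 1|·|w^2 - w + 1|.
Restrict δ ≤ 1. Then |w + 1| < 1 gives |w| < 2, so by the triangle inequality |w^2 - w + 1| ≤ 2^2 + 2 + 1 = 7.
Hence |w^3 + 1| ≤ 7|w + 1|, which is < ϵ once |w + 1| < ϵ/7.
Take δ = min(1, ϵ/7). If 0 < |w + 1| < δ then both bounds hold and |w^3 + 1| ≤ 7|w + 1| < 7·(ϵ/7) = ϵ.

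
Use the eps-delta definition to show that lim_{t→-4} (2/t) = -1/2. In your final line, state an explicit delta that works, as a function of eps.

Suppose eps > 0. We seek delta > 0 such that 0 < |t + 4| < delta implies |2/t + 1/2| < eps.
|2/t + 1/2| = 2·|-4 − t|/(4·|t|) = 2|t + 4|/(4|t|).
Restrict delta ≤ 2. Then |t + 4| < 2 gives |t| > 2, so 4|t| > 8.
Then |2/t + 1/2| < 2|t + 4|/8, which is < eps when |t + 4| < 4eps.
Take delta = min(2, 4eps). Then 0 < |t + 4| < delta gives both |t + 4| < 2 and |t + 4| < 4eps, so |2/t + 1/2| < eps.

delta = min(2, 4eps)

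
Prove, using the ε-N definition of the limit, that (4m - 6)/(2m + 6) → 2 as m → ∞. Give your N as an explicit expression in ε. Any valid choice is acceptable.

N = 9/ε

Let ε > 0. For m ≥ 1, |(4m - 6)/(2m + 6) − 2| = |-36|/(2(2m + 6)) = 36/(2(2m + 6)).
Since 2m + 6 ≥ 2m for m ≥ 1, this is ≤ 36/(2·2m) = 9/m.
So |(4m - 6)/(2m + 6) − 2| < ε whenever m > 9/ε.
Take N = 9/ε. If m > N then |(4m - 6)/(2m + 6) − 2| ≤ 9/m < ε.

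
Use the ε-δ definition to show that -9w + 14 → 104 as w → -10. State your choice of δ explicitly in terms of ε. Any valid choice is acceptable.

Fix ε > 0. We need δ > 0 so that 0 < |w + 10| < δ implies |(-9w + 14) − 104| < ε.
|(-9w + 14) − 104| = |-9w - 90| = 9|w + 10|.
So 9|w + 10| < ε exactly when |w + 10| < ε/9.
Take δ = ε/9. If 0 < |w + 10| < δ then |(-9w + 14) − 104| = 9|w + 10| < 9·(ε/9) = ε.

δ = ε/9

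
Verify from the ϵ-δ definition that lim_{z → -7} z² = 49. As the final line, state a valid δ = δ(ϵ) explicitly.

Fix ϵ > 0. We seek δ > 0 with 0 < |z + 7| < δ ⇒ |z² − 49| < ϵ.
Factor: z² − 49 = (z + 7)(z - 7), so |z² − 49| = |z + 7|·|z - 7|.
Restrict δ ≤ 1. Then |z + 7| < 1 gives |z| < 8, so by the triangle inequality |z - 7| ≤ 8 + 7 = 15.
Hence |z² − 49| ≤ 15|z + 7|, which is < ϵ once |z + 7| < ϵ/15.
Take δ = min(1, ϵ/15). If 0 < |z + 7| < δ then both bounds hold and |z² − 49| ≤ 15|z + 7| < 15·(ϵ/15) = ϵ.

δ = min(1, ϵ/15)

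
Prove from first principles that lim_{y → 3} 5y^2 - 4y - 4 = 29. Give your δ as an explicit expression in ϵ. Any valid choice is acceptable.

Let ϵ > 0 be given. We want δ > 0 such that 0 < |y − 3| < δ implies |(5y^2 - 4y - 4) − 29| < ϵ.
(5y^2 - 4y - 4) − 29 = 5y^2 - 4y - 33 = (y − 3)(5y + 11).
So |(5y^2 - 4y - 4) − 29| = |y − 3|·|5y + 11|.
Assume first that |y − 3| < 2, so |y| < 5. Then |5y + 11| ≤ 5·5 + 11 = 36.
Hence |(5y^2 - 4y - 4) − 29| ≤ 36|y − 3| < ϵ provided |y − 3| < ϵ/36.
Take δ = min(2, ϵ/36). Then 0 < |y − 3| < δ gives both |y − 3| < 2 and |y − 3| < ϵ/36, so |(5y^2 - 4y - 4) − 29| < ϵ.

δ = min(2, ϵ/36)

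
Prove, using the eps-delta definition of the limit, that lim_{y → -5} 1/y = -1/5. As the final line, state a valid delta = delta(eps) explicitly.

delta = min(5/2, (25/2)eps)

Fix eps > 0. We seek delta > 0 such that 0 < |y + 5| < delta implies |1/y + 1/5| < eps.
|1/y + 1/5| = |-5 − y|/(5·|y|) = |y + 5|/(5|y|).
Restrict delta ≤ 5/2. Then |y + 5| < 5/2 gives |y| > 5/2, so 5|y| > 25/2.
Then |1/y + 1/5| < |y + 5|/(25/2), which is < eps when |y + 5| < (25/2)eps.
Take delta = min(5/2, (25/2)eps). Then 0 < |y + 5| < delta gives both |y + 5| < 5/2 and |y + 5| < (25/2)eps, so |1/y + 1/5| < eps.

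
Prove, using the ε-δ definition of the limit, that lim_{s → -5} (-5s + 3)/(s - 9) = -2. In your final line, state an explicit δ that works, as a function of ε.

Fix ε > 0. We want δ > 0 with 0 < |s + 5| < δ ⇒ |(-5s + 3)/(s - 9) + 2| < ε.
Combining over a common denominator, (-5s + 3)/(s - 9) + 2 = [(-5s + 3)·(-14) − 28·(s - 9)] / [(-14)·(s - 9)] = 42(s + 5) / ((-14)(s - 9)).
So |(-5s + 3)/(s - 9) + 2| = 42|s + 5| / (14·|s − 9|).
Require δ ≤ 7, so |s − 9| ≥ |-14| − |s + 5| > 14 − 7 = 7.
Hence |(-5s + 3)/(s - 9) + 2| < 42|s + 5|/(14·7) = (3/7)|s + 5|, which is < ε once |s + 5| < (7/3)ε.
Take δ = min(7, (7/3)ε). Then 0 < |s + 5| < δ forces both bounds, so |(-5s + 3)/(s - 9) + 2| < ε.

δ = min(7, (7/3)ε)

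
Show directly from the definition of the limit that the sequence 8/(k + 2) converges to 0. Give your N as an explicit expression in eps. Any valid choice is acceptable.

Let eps > 0. For k ≥ 1, |8/(k + 2) − 0| = 8/(k + 2) ≤ 8/k.
We need 8/k < eps, i.e. k > 8/eps.
Take N = 8/eps. If k > N then |8/(k + 2)| ≤ 8/k < eps.

N = 8/eps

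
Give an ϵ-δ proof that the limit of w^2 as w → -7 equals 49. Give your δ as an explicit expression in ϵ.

Fix ϵ > 0. We seek δ > 0 with 0 < |w + 7| < δ ⇒ |w^2 − 49| < ϵ.
Factor: w^2 − 49 = (w + 7)(w - 7), so |w^2 − 49| = |w + 7|·|w - 7|.
Restrict δ ≤ 1. Then |w + 7| < 1 gives |w| < 8, so by the triangle inequality |w - 7| ≤ 8 + 7 = 15.
Hence |w^2 − 49| ≤ 15|w + 7|, which is < ϵ once |w + 7| < ϵ/15.
Take δ = min(1, ϵ/15). If 0 < |w + 7| < δ then both bounds hold and |w^2 − 49| ≤ 15|w + 7| < 15·(ϵ/15) = ϵ.

δ = min(1, ϵ/15)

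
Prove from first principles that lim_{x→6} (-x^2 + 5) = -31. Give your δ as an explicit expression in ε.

δ = min(1, ε/13)

Suppose ε > 0. We want δ > 0 such that 0 < |x − 6| < δ implies |(-x^2 + 5) + 31| < ε.
(-x^2 + 5) + 31 = -x^2 + 36 = (x − 6)(-x - 6).
So |(-x^2 + 5) + 31| = |x − 6|·|-x - 6|.
Require δ ≤ 1. Then |x − 6| < 1 gives |x| < 7, and by the triangle inequality |-x - 6| ≤ 7 + 6 = 13.
Hence |(-x^2 + 5) + 31| ≤ 13|x − 6| < ε provided |x − 6| < ε/13.
Choosing δ = min(1, ε/13) ensures both conditions, hence |(-x^2 + 5) + 31| < ε.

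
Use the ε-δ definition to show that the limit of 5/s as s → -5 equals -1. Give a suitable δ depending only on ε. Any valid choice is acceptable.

δ = min(5/2, (5/2)ε)

Let ε > 0 be given. We seek δ > 0 such that 0 < |s + 5| < δ implies |5/s + 1| < ε.
|5/s + 1| = 5·|-5 − s|/(5·|s|) = 5|s + 5|/(5|s|).
Restrict δ ≤ 5/2. Then |s + 5| < 5/2 gives |s| > 5/2, so 5|s| > 25/2.
Then |5/s + 1| < 5|s + 5|/(25/2), which is < ε when |s + 5| < (5/2)ε.
Take δ = min(5/2, (5/2)ε). Then 0 < |s + 5| < δ gives both |s + 5| < 5/2 and |s + 5| < (5/2)ε, so |5/s + 1| < ε.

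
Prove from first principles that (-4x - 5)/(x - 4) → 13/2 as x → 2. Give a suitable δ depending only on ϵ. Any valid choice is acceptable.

Let ϵ > 0. We want δ > 0 with 0 < |x − 2| < δ ⇒ |(-4x - 5)/(x - 4) − (13/2)| < ϵ.
Combining over a common denominator, (-4x - 5)/(x - 4) − (13/2) = [(-4x - 5)·(-2) − (-13)·(x - 4)] / [(-2)·(x - 4)] = 21(x − 2) / ((-2)(x - 4)).
So |(-4x - 5)/(x - 4) − (13/2)| = 21|x − 2| / (2·|x − 4|).
Require δ ≤ 1, so |x − 4| ≥ |-2| − |x − 2| > 2 − 1 = 1.
Hence |(-4x - 5)/(x - 4) − (13/2)| < 21|x − 2|/(2·1) = (21/2)|x − 2|, which is < ϵ once |x − 2| < (2/21)ϵ.
Take δ = min(1, (2/21)ϵ). Then 0 < |x − 2| < δ forces both bounds, so |(-4x - 5)/(x - 4) − (13/2)| < ϵ.

δ = min(1, (2/21)ϵ)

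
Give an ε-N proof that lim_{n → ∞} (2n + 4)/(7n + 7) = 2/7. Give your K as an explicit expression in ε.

K = (2/7)/ε

Fix ε > 0. For n ≥ 1, |(2n + 4)/(7n + 7) − (2/7)| = |14|/(7(7n + 7)) = 14/(7(7n + 7)).
Since 7n + 7 ≥ 7n for n ≥ 1, this is ≤ 14/(7·7n) = (2/7)/n.
So |(2n + 4)/(7n + 7) − (2/7)| < ε whenever n > (2/7)/ε.
Take K = (2/7)/ε. If n > K then |(2n + 4)/(7n + 7) − (2/7)| ≤ (2/7)/n < ε.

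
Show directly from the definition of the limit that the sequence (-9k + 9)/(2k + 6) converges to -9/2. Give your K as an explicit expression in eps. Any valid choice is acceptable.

Let eps > 0. For k ≥ 1, |(-9k + 9)/(2k + 6) + 9/2| = |72|/(2(2k + 6)) = 72/(2(2k + 6)).
Since 2k + 6 ≥ 2k for k ≥ 1, this is ≤ 72/(2·2k) = 18/k.
So |(-9k + 9)/(2k + 6) + 9/2| < eps whenever k > 18/eps.
Take K = 18/eps. If k > K then |(-9k + 9)/(2k + 6) + 9/2| ≤ 18/k < eps.

K = 18/eps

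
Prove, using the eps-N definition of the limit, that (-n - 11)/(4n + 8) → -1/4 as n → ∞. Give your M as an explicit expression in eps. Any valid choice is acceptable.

Let eps > 0 be given. For n ≥ 1, |(-n - 11)/(4n + 8) + 1/4| = |-36|/(4(4n + 8)) = 36/(4(4n + 8)).
Since 4n + 8 ≥ 4n for n ≥ 1, this is ≤ 36/(4·4n) = (9/4)/n.
So |(-n - 11)/(4n + 8) + 1/4| < eps whenever n > (9/4)/eps.
Take M = (9/4)/eps. If n > M then |(-n - 11)/(4n + 8) + 1/4| ≤ (9/4)/n < eps.

M = (9/4)/eps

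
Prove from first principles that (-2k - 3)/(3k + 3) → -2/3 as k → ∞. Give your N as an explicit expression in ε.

N = (1/3)/ε

Let ε > 0 be given. For k ≥ 1, |(-2k - 3)/(3k + 3) + 2/3| = |-3|/(3(3k + 3)) = 3/(3(3k + 3)).
Since 3k + 3 ≥ 3k for k ≥ 1, this is ≤ 3/(3·3k) = (1/3)/k.
So |(-2k - 3)/(3k + 3) + 2/3| < ε whenever k > (1/3)/ε.
Take N = (1/3)/ε. If k > N then |(-2k - 3)/(3k + 3) + 2/3| ≤ (1/3)/k < ε.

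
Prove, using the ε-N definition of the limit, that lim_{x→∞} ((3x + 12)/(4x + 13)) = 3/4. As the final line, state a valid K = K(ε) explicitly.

Let ε > 0 be given. We seek K > 0 such that x > K implies |(3x + 12)/(4x + 13) − (3/4)| < ε.
(3x + 12)/(4x + 13) − (3/4) = (4(3x + 12) − 3(4x + 13)) / (4(4x + 13)) = 9/(4(4x + 13)).
For x > 0 we have 4x + 13 > 4x, so |(3x + 12)/(4x + 13) − (3/4)| = 9/(4(4x + 13)) < 9/(4·4x) = (9/16)/x.
Thus |(3x + 12)/(4x + 13) − (3/4)| < ε whenever x > (9/16)/ε.
Take K = (9/16)/ε. If x > K then |(3x + 12)/(4x + 13) − (3/4)| < (9/16)/x < ε.

K = (9/16)/ε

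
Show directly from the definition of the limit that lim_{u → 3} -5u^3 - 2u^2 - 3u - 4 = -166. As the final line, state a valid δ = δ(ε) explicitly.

Let ε > 0 be given. We want δ > 0 such that 0 < |u − 3| < δ implies |(-5u^3 - 2u^2 - 3u - 4) + 166| < ε.
(-5u^3 - 2u^2 - 3u - 4) + 166 = -5u^3 - 2u^2 - 3u + 162 = (u − 3)(-5u^2 - 17u - 54).
So |(-5u^3 - 2u^2 - 3u - 4) + 166| = |u − 3|·|-5u^2 - 17u - 54|.
Require δ ≤ 1. Then |u − 3| < 1 gives |u| < 4, and by the triangle inequality |-5u^2 - 17u - 54| ≤ 5·4^2 + 17·4 + 54 = 202.
Hence |(-5u^3 - 2u^2 - 3u - 4) + 166| ≤ 202|u − 3| < ε provided |u − 3| < ε/202.
Choosing δ = min(1, ε/202) ensures both conditions, hence |(-5u^3 - 2u^2 - 3u - 4) + 166| < ε.

δ = min(1, ε/202)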